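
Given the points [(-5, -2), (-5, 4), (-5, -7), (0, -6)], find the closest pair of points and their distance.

Computing all pairwise distances among 4 points:

d((-5, -2), (-5, 4)) = 6.0
d((-5, -2), (-5, -7)) = 5.0 <-- minimum
d((-5, -2), (0, -6)) = 6.4031
d((-5, 4), (-5, -7)) = 11.0
d((-5, 4), (0, -6)) = 11.1803
d((-5, -7), (0, -6)) = 5.099

Closest pair: (-5, -2) and (-5, -7) with distance 5.0

The closest pair is (-5, -2) and (-5, -7) with Euclidean distance 5.0. For 4 points, brute-force pairwise comparison is shown above. For large n, the divide-and-conquer algorithm (sort by x, recurse on halves, check the dividing strip) achieves O(n log n).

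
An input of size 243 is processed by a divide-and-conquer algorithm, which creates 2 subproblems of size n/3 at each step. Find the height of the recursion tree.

For divide and conquer with division factor 3:

Problem sizes at each level:
Level 0: 243
Level 1: 81
Level 2: 27
Level 3: 9
Level 4: 3
Level 5: 1

The root is level 0 and the size-1 base case is level 5 (the tree spans levels 0 through 5, i.e. 6 levels counting the root), so the depth is the number of divisions: log_3(243) = 5

The recursion tree depth is log_3(243) = 5. At each level, the problem size is divided by 3, so it takes 5 divisions to reduce to a base case of size 1. The algorithm makes 2 recursive calls at each level.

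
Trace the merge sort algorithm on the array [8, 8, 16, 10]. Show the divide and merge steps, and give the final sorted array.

Merge sort trace:

Split: [8, 8, 16, 10] -> [8, 8] and [16, 10]
  Split: [8, 8] -> [8] and [8]
  Merge: [8] + [8] -> [8, 8]
  Split: [16, 10] -> [16] and [10]
  Merge: [16] + [10] -> [10, 16]
Merge: [8, 8] + [10, 16] -> [8, 8, 10, 16]

Final sorted array: [8, 8, 10, 16]

The merge sort proceeds by recursively splitting the array and merging sorted halves.
After all merges, the sorted array is [8, 8, 10, 16].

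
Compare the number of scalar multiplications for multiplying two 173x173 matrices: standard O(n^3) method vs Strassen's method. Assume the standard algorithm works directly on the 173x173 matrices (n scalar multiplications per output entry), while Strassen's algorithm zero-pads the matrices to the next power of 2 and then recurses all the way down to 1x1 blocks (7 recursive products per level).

Matrix multiplication for 173x173 matrices:

Strassen's algorithm requires power-of-2 dimensions. Pad 173x173 to 256x256 (next power of 2).

Standard algorithm: 173^3 = 5177717 multiplications
Strassen's algorithm: 7^(log2(256)) = 7^8 = 5764801 multiplications
Difference: 5177717 - 5764801 = -587084 (Strassen uses MORE here due to padding overhead — for small or just-over-power-of-2 n, padding can outweigh the per-level savings)

Standard: 5177717 multiplications (173^3). Strassen: 5764801 multiplications (7^8, after padding to 256x256). Strassen reduces 8 recursive multiplications to 7 at each level.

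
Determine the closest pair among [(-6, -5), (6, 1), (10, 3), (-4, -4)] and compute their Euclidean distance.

Computing all pairwise distances among 4 points:

d((-6, -5), (6, 1)) = 13.4164
d((-6, -5), (10, 3)) = 17.8885
d((-6, -5), (-4, -4)) = 2.2361 <-- minimum
d((6, 1), (10, 3)) = 4.4721
d((6, 1), (-4, -4)) = 11.1803
d((10, 3), (-4, -4)) = 15.6525

Closest pair: (-6, -5) and (-4, -4) with distance 2.2361

The closest pair is (-6, -5) and (-4, -4) with Euclidean distance 2.2361. For 4 points, brute-force pairwise comparison is shown above. For large n, the divide-and-conquer algorithm (sort by x, recurse on halves, check the dividing strip) achieves O(n log n).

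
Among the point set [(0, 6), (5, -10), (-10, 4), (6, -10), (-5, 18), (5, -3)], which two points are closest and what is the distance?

Computing all pairwise distances among 6 points:

d((0, 6), (5, -10)) = 16.7631
d((0, 6), (-10, 4)) = 10.198
d((0, 6), (6, -10)) = 17.088
d((0, 6), (-5, 18)) = 13.0
d((0, 6), (5, -3)) = 10.2956
d((5, -10), (-10, 4)) = 20.5183
d((5, -10), (6, -10)) = 1.0 <-- minimum
d((5, -10), (-5, 18)) = 29.7321
d((5, -10), (5, -3)) = 7.0
d((-10, 4), (6, -10)) = 21.2603
d((-10, 4), (-5, 18)) = 14.8661
d((-10, 4), (5, -3)) = 16.5529
d((6, -10), (-5, 18)) = 30.0832
d((6, -10), (5, -3)) = 7.0711
d((-5, 18), (5, -3)) = 23.2594

Closest pair: (5, -10) and (6, -10) with distance 1.0

The closest pair is (5, -10) and (6, -10) with Euclidean distance 1.0. For 6 points, brute-force pairwise comparison is shown above. For large n, the divide-and-conquer algorithm (sort by x, recurse on halves, check the dividing strip) achieves O(n log n).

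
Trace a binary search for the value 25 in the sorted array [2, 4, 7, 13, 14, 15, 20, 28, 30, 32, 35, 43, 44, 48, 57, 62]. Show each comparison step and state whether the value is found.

Binary search for 25 in [2, 4, 7, 13, 14, 15, 20, 28, 30, 32, 35, 43, 44, 48, 57, 62]:

lo=0, hi=15, mid=7, arr[mid]=28 -> 28 > 25, search left half
lo=0, hi=6, mid=3, arr[mid]=13 -> 13 < 25, search right half
lo=4, hi=6, mid=5, arr[mid]=15 -> 15 < 25, search right half
lo=6, hi=6, mid=6, arr[mid]=20 -> 20 < 25, search right half
lo=7 > hi=6, target 25 not found

Binary search determines that 25 is not in the array after 4 comparisons. The search space was exhausted without finding the target.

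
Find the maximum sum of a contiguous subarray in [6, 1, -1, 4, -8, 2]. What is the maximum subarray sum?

Using Kadane's algorithm on [6, 1, -1, 4, -8, 2]:

Scanning through the array:
Position 1 (value 1): max_ending_here = 7, max_so_far = 7
Position 2 (value -1): max_ending_here = 6, max_so_far = 7
Position 3 (value 4): max_ending_here = 10, max_so_far = 10
Position 4 (value -8): max_ending_here = 2, max_so_far = 10
Position 5 (value 2): max_ending_here = 4, max_so_far = 10

Maximum subarray: [6, 1, -1, 4]
Maximum sum: 10

The maximum subarray is [6, 1, -1, 4] with sum 10. This subarray runs from index 0 to index 3.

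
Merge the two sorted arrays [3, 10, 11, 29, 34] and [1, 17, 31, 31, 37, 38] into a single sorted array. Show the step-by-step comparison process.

Merging process:

Compare 3 vs 1: take 1 from right. Merged: [1]
Compare 3 vs 17: take 3 from left. Merged: [1, 3]
Compare 10 vs 17: take 10 from left. Merged: [1, 3, 10]
Compare 11 vs 17: take 11 from left. Merged: [1, 3, 10, 11]
Compare 29 vs 17: take 17 from right. Merged: [1, 3, 10, 11, 17]
Compare 29 vs 31: take 29 from left. Merged: [1, 3, 10, 11, 17, 29]
Compare 34 vs 31: take 31 from right. Merged: [1, 3, 10, 11, 17, 29, 31]
Compare 34 vs 31: take 31 from right. Merged: [1, 3, 10, 11, 17, 29, 31, 31]
Compare 34 vs 37: take 34 from left. Merged: [1, 3, 10, 11, 17, 29, 31, 31, 34]
Append remaining from right: [37, 38]. Merged: [1, 3, 10, 11, 17, 29, 31, 31, 34, 37, 38]

Final merged array: [1, 3, 10, 11, 17, 29, 31, 31, 34, 37, 38]
Total comparisons: 9

The merged array is [1, 3, 10, 11, 17, 29, 31, 31, 34, 37, 38], requiring 9 comparisons. The merge step runs in O(n) time where n is the total number of elements.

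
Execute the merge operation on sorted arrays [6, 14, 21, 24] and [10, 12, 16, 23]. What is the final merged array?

Merging process:

Compare 6 vs 10: take 6 from left. Merged: [6]
Compare 14 vs 10: take 10 from right. Merged: [6, 10]
Compare 14 vs 12: take 12 from right. Merged: [6, 10, 12]
Compare 14 vs 16: take 14 from left. Merged: [6, 10, 12, 14]
Compare 21 vs 16: take 16 from right. Merged: [6, 10, 12, 14, 16]
Compare 21 vs 23: take 21 from left. Merged: [6, 10, 12, 14, 16, 21]
Compare 24 vs 23: take 23 from right. Merged: [6, 10, 12, 14, 16, 21, 23]
Append remaining from left: [24]. Merged: [6, 10, 12, 14, 16, 21, 23, 24]

Final merged array: [6, 10, 12, 14, 16, 21, 23, 24]
Total comparisons: 7

The merged array is [6, 10, 12, 14, 16, 21, 23, 24], requiring 7 comparisons. The merge step runs in O(n) time where n is the total number of elements.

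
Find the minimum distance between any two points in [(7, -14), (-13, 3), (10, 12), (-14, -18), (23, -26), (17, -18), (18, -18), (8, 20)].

Computing all pairwise distances among 8 points:

d((7, -14), (-13, 3)) = 26.2488
d((7, -14), (10, 12)) = 26.1725
d((7, -14), (-14, -18)) = 21.3776
d((7, -14), (23, -26)) = 20.0
d((7, -14), (17, -18)) = 10.7703
d((7, -14), (18, -18)) = 11.7047
d((7, -14), (8, 20)) = 34.0147
d((-13, 3), (10, 12)) = 24.6982
d((-13, 3), (-14, -18)) = 21.0238
d((-13, 3), (23, -26)) = 46.2277
d((-13, 3), (17, -18)) = 36.6197
d((-13, 3), (18, -18)) = 37.4433
d((-13, 3), (8, 20)) = 27.0185
d((10, 12), (-14, -18)) = 38.4187
d((10, 12), (23, -26)) = 40.1622
d((10, 12), (17, -18)) = 30.8058
d((10, 12), (18, -18)) = 31.0483
d((10, 12), (8, 20)) = 8.2462
d((-14, -18), (23, -26)) = 37.855
d((-14, -18), (17, -18)) = 31.0
d((-14, -18), (18, -18)) = 32.0
d((-14, -18), (8, 20)) = 43.909
d((23, -26), (17, -18)) = 10.0
d((23, -26), (18, -18)) = 9.434
d((23, -26), (8, 20)) = 48.3839
d((17, -18), (18, -18)) = 1.0 <-- minimum
d((17, -18), (8, 20)) = 39.0512
d((18, -18), (8, 20)) = 39.2938

Closest pair: (17, -18) and (18, -18) with distance 1.0

The closest pair is (17, -18) and (18, -18) with Euclidean distance 1.0. For 8 points, brute-force pairwise comparison is shown above. For large n, the divide-and-conquer algorithm (sort by x, recurse on halves, check the dividing strip) achieves O(n log n).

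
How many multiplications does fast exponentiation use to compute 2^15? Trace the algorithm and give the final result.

Computing 2^15 by squaring (build up from 2^1; each line after the first costs one multiplication):

2^1 = 2
2^2 = (2^1)^2 = 2^2 = 4
2^3 = 2 * 2^2 = 2 * 4 = 8
2^6 = (2^3)^2 = 8^2 = 64
2^7 = 2 * 2^6 = 2 * 64 = 128
2^14 = (2^7)^2 = 128^2 = 16384
2^15 = 2 * 2^14 = 2 * 16384 = 32768

Result: 32768
Multiplications needed: 6 (6 lines after 2^1)

2^15 = 32768. Using exponentiation by squaring, this requires 6 multiplications. The key idea: if the exponent is even, square the half-power; if odd, multiply by the base once.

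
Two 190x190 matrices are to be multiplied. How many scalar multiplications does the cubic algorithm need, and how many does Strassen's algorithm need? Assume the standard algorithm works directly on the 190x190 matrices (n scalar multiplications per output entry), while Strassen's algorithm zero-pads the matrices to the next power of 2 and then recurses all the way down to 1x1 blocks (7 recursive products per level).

Matrix multiplication for 190x190 matrices:

Strassen's algorithm requires power-of-2 dimensions. Pad 190x190 to 256x256 (next power of 2).

Standard algorithm: 190^3 = 6859000 multiplications
Strassen's algorithm: 7^(log2(256)) = 7^8 = 5764801 multiplications
Savings: 6859000 - 5764801 = 1094199 multiplications

Standard: 6859000 multiplications (190^3). Strassen: 5764801 multiplications (7^8, after padding to 256x256). Strassen reduces 8 recursive multiplications to 7 at each level.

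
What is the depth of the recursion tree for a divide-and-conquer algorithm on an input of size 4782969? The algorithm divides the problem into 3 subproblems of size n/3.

For divide and conquer with division factor 3:

Problem sizes at each level:
Level 0: 4782969
Level 1: 1594323
Level 2: 531441
Level 3: 177147
Level 4: 59049
Level 5: 19683
Level 6: 6561
Level 7: 2187
Level 8: 729
Level 9: 243
Level 10: 81
Level 11: 27
Level 12: 9
Level 13: 3
Level 14: 1

The root is level 0 and the size-1 base case is level 14 (the tree spans levels 0 through 14, i.e. 15 levels counting the root), so the depth is the number of divisions: log_3(4782969) = 14

The recursion tree depth is log_3(4782969) = 14. At each level, the problem size is divided by 3, so it takes 14 divisions to reduce to a base case of size 1. The algorithm makes 3 recursive calls at each level.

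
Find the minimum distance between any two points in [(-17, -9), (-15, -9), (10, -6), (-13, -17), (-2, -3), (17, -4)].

Computing all pairwise distances among 6 points:

d((-17, -9), (-15, -9)) = 2.0 <-- minimum
d((-17, -9), (10, -6)) = 27.1662
d((-17, -9), (-13, -17)) = 8.9443
d((-17, -9), (-2, -3)) = 16.1555
d((-17, -9), (17, -4)) = 34.3657
d((-15, -9), (10, -6)) = 25.1794
d((-15, -9), (-13, -17)) = 8.2462
d((-15, -9), (-2, -3)) = 14.3178
d((-15, -9), (17, -4)) = 32.3883
d((10, -6), (-13, -17)) = 25.4951
d((10, -6), (-2, -3)) = 12.3693
d((10, -6), (17, -4)) = 7.2801
d((-13, -17), (-2, -3)) = 17.8045
d((-13, -17), (17, -4)) = 32.6956
d((-2, -3), (17, -4)) = 19.0263

Closest pair: (-17, -9) and (-15, -9) with distance 2.0

The closest pair is (-17, -9) and (-15, -9) with Euclidean distance 2.0. For 6 points, brute-force pairwise comparison is shown above. For large n, the divide-and-conquer algorithm (sort by x, recurse on halves, check the dividing strip) achieves O(n log n).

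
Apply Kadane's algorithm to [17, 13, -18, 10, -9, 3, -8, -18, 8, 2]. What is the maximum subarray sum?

Using Kadane's algorithm on [17, 13, -18, 10, -9, 3, -8, -18, 8, 2]:

Scanning through the array:
Position 1 (value 13): max_ending_here = 30, max_so_far = 30
Position 2 (value -18): max_ending_here = 12, max_so_far = 30
Position 3 (value 10): max_ending_here = 22, max_so_far = 30
Position 4 (value -9): max_ending_here = 13, max_so_far = 30
Position 5 (value 3): max_ending_here = 16, max_so_far = 30
Position 6 (value -8): max_ending_here = 8, max_so_far = 30
Position 7 (value -18): max_ending_here = -10, max_so_far = 30
Position 8 (value 8): max_ending_here = 8, max_so_far = 30
Position 9 (value 2): max_ending_here = 10, max_so_far = 30

Maximum subarray: [17, 13]
Maximum sum: 30

The maximum subarray is [17, 13] with sum 30. This subarray runs from index 0 to index 1.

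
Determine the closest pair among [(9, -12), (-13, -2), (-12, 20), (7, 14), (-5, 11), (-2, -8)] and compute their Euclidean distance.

Computing all pairwise distances among 6 points:

d((9, -12), (-13, -2)) = 24.1661
d((9, -12), (-12, 20)) = 38.2753
d((9, -12), (7, 14)) = 26.0768
d((9, -12), (-5, 11)) = 26.9258
d((9, -12), (-2, -8)) = 11.7047
d((-13, -2), (-12, 20)) = 22.0227
d((-13, -2), (7, 14)) = 25.6125
d((-13, -2), (-5, 11)) = 15.2643
d((-13, -2), (-2, -8)) = 12.53
d((-12, 20), (7, 14)) = 19.9249
d((-12, 20), (-5, 11)) = 11.4018 <-- minimum
d((-12, 20), (-2, -8)) = 29.7321
d((7, 14), (-5, 11)) = 12.3693
d((7, 14), (-2, -8)) = 23.7697
d((-5, 11), (-2, -8)) = 19.2354

Closest pair: (-12, 20) and (-5, 11) with distance 11.4018

The closest pair is (-12, 20) and (-5, 11) with Euclidean distance 11.4018. For 6 points, brute-force pairwise comparison is shown above. For large n, the divide-and-conquer algorithm (sort by x, recurse on halves, check the dividing strip) achieves O(n log n).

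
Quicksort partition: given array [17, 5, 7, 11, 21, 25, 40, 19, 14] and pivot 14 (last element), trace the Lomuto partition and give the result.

Lomuto partition with pivot = 14:

Initial array: [17, 5, 7, 11, 21, 25, 40, 19, 14]

arr[0]=17 > 14: no swap
arr[1]=5 <= 14: swap with position 0, array becomes [5, 17, 7, 11, 21, 25, 40, 19, 14]
arr[2]=7 <= 14: swap with position 1, array becomes [5, 7, 17, 11, 21, 25, 40, 19, 14]
arr[3]=11 <= 14: swap with position 2, array becomes [5, 7, 11, 17, 21, 25, 40, 19, 14]
arr[4]=21 > 14: no swap
arr[5]=25 > 14: no swap
arr[6]=40 > 14: no swap
arr[7]=19 > 14: no swap

Place pivot at position 3: [5, 7, 11, 14, 21, 25, 40, 19, 17]
Pivot position: 3

After partitioning with pivot 14, the array becomes [5, 7, 11, 14, 21, 25, 40, 19, 17]. The pivot is placed at index 3. All elements to the left of the pivot are <= 14, and all elements to the right are > 14.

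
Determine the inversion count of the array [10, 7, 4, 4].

Finding inversions in [10, 7, 4, 4]:

(0, 1): arr[0]=10 > arr[1]=7
(0, 2): arr[0]=10 > arr[2]=4
(0, 3): arr[0]=10 > arr[3]=4
(1, 2): arr[1]=7 > arr[2]=4
(1, 3): arr[1]=7 > arr[3]=4

Total inversions: 5

The array has 5 inversion(s): (0,1), (0,2), (0,3), (1,2), (1,3). Each pair (i,j) satisfies i < j and arr[i] > arr[j].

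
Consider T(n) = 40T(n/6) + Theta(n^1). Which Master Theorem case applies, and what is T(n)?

Master Theorem for T(n) = 40T(n/6) + O(n^1):

a = 40, b = 6, c = 1
log_b(a) = log_6(40) = 2.0588

Case 1: c = 1 < log_6(40) = 2.0588
T(n) = O(n^(log_6 40))

For T(n) = 40T(n/6) + O(n^1): log_6(40) = 2.0588. This is Case 1 of the Master Theorem (c < log_b(a), work dominated by leaves), giving O(n^(log_6 40)).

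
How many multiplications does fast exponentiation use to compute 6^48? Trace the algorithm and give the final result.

Computing 6^48 by squaring (build up from 6^1; each line after the first costs one multiplication):

6^1 = 6
6^2 = (6^1)^2 = 6^2 = 36
6^3 = 6 * 6^2 = 6 * 36 = 216
6^6 = (6^3)^2 = 216^2 = 46656
6^12 = (6^6)^2 = 46656^2 = 2176782336
6^24 = (6^12)^2 = 2176782336^2 = 4738381338321616896
6^48 = (6^24)^2 = 4738381338321616896^2 = 22452257707354557240087211123792674816

Result: 22452257707354557240087211123792674816
Multiplications needed: 6 (6 lines after 6^1)

6^48 = 22452257707354557240087211123792674816. Using exponentiation by squaring, this requires 6 multiplications. The key idea: if the exponent is even, square the half-power; if odd, multiply by the base once.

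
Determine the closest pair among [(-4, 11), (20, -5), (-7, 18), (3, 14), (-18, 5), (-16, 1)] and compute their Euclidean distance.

Computing all pairwise distances among 6 points:

d((-4, 11), (20, -5)) = 28.8444
d((-4, 11), (-7, 18)) = 7.6158
d((-4, 11), (3, 14)) = 7.6158
d((-4, 11), (-18, 5)) = 15.2315
d((-4, 11), (-16, 1)) = 15.6205
d((20, -5), (-7, 18)) = 35.4683
d((20, -5), (3, 14)) = 25.4951
d((20, -5), (-18, 5)) = 39.2938
d((20, -5), (-16, 1)) = 36.4966
d((-7, 18), (3, 14)) = 10.7703
d((-7, 18), (-18, 5)) = 17.0294
d((-7, 18), (-16, 1)) = 19.2354
d((3, 14), (-18, 5)) = 22.8473
d((3, 14), (-16, 1)) = 23.0217
d((-18, 5), (-16, 1)) = 4.4721 <-- minimum

Closest pair: (-18, 5) and (-16, 1) with distance 4.4721

The closest pair is (-18, 5) and (-16, 1) with Euclidean distance 4.4721. For 6 points, brute-force pairwise comparison is shown above. For large n, the divide-and-conquer algorithm (sort by x, recurse on halves, check the dividing strip) achieves O(n log n).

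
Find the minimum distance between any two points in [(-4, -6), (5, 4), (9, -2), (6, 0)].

Computing all pairwise distances among 4 points:

d((-4, -6), (5, 4)) = 13.4536
d((-4, -6), (9, -2)) = 13.6015
d((-4, -6), (6, 0)) = 11.6619
d((5, 4), (9, -2)) = 7.2111
d((5, 4), (6, 0)) = 4.1231
d((9, -2), (6, 0)) = 3.6056 <-- minimum

Closest pair: (9, -2) and (6, 0) with distance 3.6056

The closest pair is (9, -2) and (6, 0) with Euclidean distance 3.6056. For 4 points, brute-force pairwise comparison is shown above. For large n, the divide-and-conquer algorithm (sort by x, recurse on halves, check the dividing strip) achieves O(n log n).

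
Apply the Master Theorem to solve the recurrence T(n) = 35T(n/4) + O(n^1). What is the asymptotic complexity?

Master Theorem for T(n) = 35T(n/4) + O(n^1):

a = 35, b = 4, c = 1
log_b(a) = log_4(35) = 2.5646

Case 1: c = 1 < log_4(35) = 2.5646
T(n) = O(n^(log_4 35))

For T(n) = 35T(n/4) + O(n^1): log_4(35) = 2.5646. This is Case 1 of the Master Theorem (c < log_b(a), work dominated by leaves), giving O(n^(log_4 35)).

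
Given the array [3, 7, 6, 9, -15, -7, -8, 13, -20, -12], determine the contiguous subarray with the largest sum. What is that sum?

Using Kadane's algorithm on [3, 7, 6, 9, -15, -7, -8, 13, -20, -12]:

Scanning through the array:
Position 1 (value 7): max_ending_here = 10, max_so_far = 10
Position 2 (value 6): max_ending_here = 16, max_so_far = 16
Position 3 (value 9): max_ending_here = 25, max_so_far = 25
Position 4 (value -15): max_ending_here = 10, max_so_far = 25
Position 5 (value -7): max_ending_here = 3, max_so_far = 25
Position 6 (value -8): max_ending_here = -5, max_so_far = 25
Position 7 (value 13): max_ending_here = 13, max_so_far = 25
Position 8 (value -20): max_ending_here = -7, max_so_far = 25
Position 9 (value -12): max_ending_here = -12, max_so_far = 25

Maximum subarray: [3, 7, 6, 9]
Maximum sum: 25

The maximum subarray is [3, 7, 6, 9] with sum 25. This subarray runs from index 0 to index 3.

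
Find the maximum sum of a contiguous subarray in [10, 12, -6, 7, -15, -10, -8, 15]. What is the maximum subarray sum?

Using Kadane's algorithm on [10, 12, -6, 7, -15, -10, -8, 15]:

Scanning through the array:
Position 1 (value 12): max_ending_here = 22, max_so_far = 22
Position 2 (value -6): max_ending_here = 16, max_so_far = 22
Position 3 (value 7): max_ending_here = 23, max_so_far = 23
Position 4 (value -15): max_ending_here = 8, max_so_far = 23
Position 5 (value -10): max_ending_here = -2, max_so_far = 23
Position 6 (value -8): max_ending_here = -8, max_so_far = 23
Position 7 (value 15): max_ending_here = 15, max_so_far = 23

Maximum subarray: [10, 12, -6, 7]
Maximum sum: 23

The maximum subarray is [10, 12, -6, 7] with sum 23. This subarray runs from index 0 to index 3.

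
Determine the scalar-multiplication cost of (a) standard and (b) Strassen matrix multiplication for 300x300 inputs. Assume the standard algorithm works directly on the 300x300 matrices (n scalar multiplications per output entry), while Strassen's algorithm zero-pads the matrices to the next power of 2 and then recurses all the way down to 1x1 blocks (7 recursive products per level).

Matrix multiplication for 300x300 matrices:

Strassen's algorithm requires power-of-2 dimensions. Pad 300x300 to 512x512 (next power of 2).

Standard algorithm: 300^3 = 27000000 multiplications
Strassen's algorithm: 7^(log2(512)) = 7^9 = 40353607 multiplications
Difference: 27000000 - 40353607 = -13353607 (Strassen uses MORE here due to padding overhead — for small or just-over-power-of-2 n, padding can outweigh the per-level savings)

Standard: 27000000 multiplications (300^3). Strassen: 40353607 multiplications (7^9, after padding to 512x512). Strassen reduces 8 recursive multiplications to 7 at each level.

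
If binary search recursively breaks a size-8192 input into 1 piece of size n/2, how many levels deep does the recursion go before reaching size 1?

For divide and conquer with division factor 2:

Problem sizes at each level:
Level 0: 8192
Level 1: 4096
Level 2: 2048
Level 3: 1024
Level 4: 512
Level 5: 256
Level 6: 128
Level 7: 64
Level 8: 32
Level 9: 16
Level 10: 8
Level 11: 4
Level 12: 2
Level 13: 1

The root is level 0 and the size-1 base case is level 13 (the tree spans levels 0 through 13, i.e. 14 levels counting the root), so the depth is the number of divisions: log_2(8192) = 13

The recursion tree depth is log_2(8192) = 13. At each level, the problem size is divided by 2, so it takes 13 divisions to reduce to a base case of size 1. The algorithm makes 1 recursive call at each level.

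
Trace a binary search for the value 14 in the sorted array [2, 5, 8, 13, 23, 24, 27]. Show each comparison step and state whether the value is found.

Binary search for 14 in [2, 5, 8, 13, 23, 24, 27]:

lo=0, hi=6, mid=3, arr[mid]=13 -> 13 < 14, search right half
lo=4, hi=6, mid=5, arr[mid]=24 -> 24 > 14, search left half
lo=4, hi=4, mid=4, arr[mid]=23 -> 23 > 14, search left half
lo=4 > hi=3, target 14 not found

Binary search determines that 14 is not in the array after 3 comparisons. The search space was exhausted without finding the target.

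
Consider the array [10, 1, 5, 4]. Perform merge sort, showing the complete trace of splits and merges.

Merge sort trace:

Split: [10, 1, 5, 4] -> [10, 1] and [5, 4]
  Split: [10, 1] -> [10] and [1]
  Merge: [10] + [1] -> [1, 10]
  Split: [5, 4] -> [5] and [4]
  Merge: [5] + [4] -> [4, 5]
Merge: [1, 10] + [4, 5] -> [1, 4, 5, 10]

Final sorted array: [1, 4, 5, 10]

The merge sort proceeds by recursively splitting the array and merging sorted halves.
After all merges, the sorted array is [1, 4, 5, 10].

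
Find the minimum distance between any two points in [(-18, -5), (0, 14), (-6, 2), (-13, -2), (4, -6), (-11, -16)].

Computing all pairwise distances among 6 points:

d((-18, -5), (0, 14)) = 26.1725
d((-18, -5), (-6, 2)) = 13.8924
d((-18, -5), (-13, -2)) = 5.831 <-- minimum
d((-18, -5), (4, -6)) = 22.0227
d((-18, -5), (-11, -16)) = 13.0384
d((0, 14), (-6, 2)) = 13.4164
d((0, 14), (-13, -2)) = 20.6155
d((0, 14), (4, -6)) = 20.3961
d((0, 14), (-11, -16)) = 31.9531
d((-6, 2), (-13, -2)) = 8.0623
d((-6, 2), (4, -6)) = 12.8062
d((-6, 2), (-11, -16)) = 18.6815
d((-13, -2), (4, -6)) = 17.4642
d((-13, -2), (-11, -16)) = 14.1421
d((4, -6), (-11, -16)) = 18.0278

Closest pair: (-18, -5) and (-13, -2) with distance 5.831

The closest pair is (-18, -5) and (-13, -2) with Euclidean distance 5.831. For 6 points, brute-force pairwise comparison is shown above. For large n, the divide-and-conquer algorithm (sort by x, recurse on halves, check the dividing strip) achieves O(n log n).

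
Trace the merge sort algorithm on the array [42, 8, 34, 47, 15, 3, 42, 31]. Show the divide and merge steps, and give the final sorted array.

Merge sort trace:

Split: [42, 8, 34, 47, 15, 3, 42, 31] -> [42, 8, 34, 47] and [15, 3, 42, 31]
  Split: [42, 8, 34, 47] -> [42, 8] and [34, 47]
    Split: [42, 8] -> [42] and [8]
    Merge: [42] + [8] -> [8, 42]
    Split: [34, 47] -> [34] and [47]
    Merge: [34] + [47] -> [34, 47]
  Merge: [8, 42] + [34, 47] -> [8, 34, 42, 47]
  Split: [15, 3, 42, 31] -> [15, 3] and [42, 31]
    Split: [15, 3] -> [15] and [3]
    Merge: [15] + [3] -> [3, 15]
    Split: [42, 31] -> [42] and [31]
    Merge: [42] + [31] -> [31, 42]
  Merge: [3, 15] + [31, 42] -> [3, 15, 31, 42]
Merge: [8, 34, 42, 47] + [3, 15, 31, 42] -> [3, 8, 15, 31, 34, 42, 42, 47]

Final sorted array: [3, 8, 15, 31, 34, 42, 42, 47]

The merge sort proceeds by recursively splitting the array and merging sorted halves.
After all merges, the sorted array is [3, 8, 15, 31, 34, 42, 42, 47].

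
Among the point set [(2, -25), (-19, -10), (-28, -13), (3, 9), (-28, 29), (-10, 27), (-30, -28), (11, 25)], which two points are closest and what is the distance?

Computing all pairwise distances among 8 points:

d((2, -25), (-19, -10)) = 25.807
d((2, -25), (-28, -13)) = 32.311
d((2, -25), (3, 9)) = 34.0147
d((2, -25), (-28, 29)) = 61.7738
d((2, -25), (-10, 27)) = 53.3667
d((2, -25), (-30, -28)) = 32.1403
d((2, -25), (11, 25)) = 50.8035
d((-19, -10), (-28, -13)) = 9.4868 <-- minimum
d((-19, -10), (3, 9)) = 29.0689
d((-19, -10), (-28, 29)) = 40.025
d((-19, -10), (-10, 27)) = 38.0789
d((-19, -10), (-30, -28)) = 21.095
d((-19, -10), (11, 25)) = 46.0977
d((-28, -13), (3, 9)) = 38.0132
d((-28, -13), (-28, 29)) = 42.0
d((-28, -13), (-10, 27)) = 43.8634
d((-28, -13), (-30, -28)) = 15.1327
d((-28, -13), (11, 25)) = 54.4518
d((3, 9), (-28, 29)) = 36.8917
d((3, 9), (-10, 27)) = 22.2036
d((3, 9), (-30, -28)) = 49.5782
d((3, 9), (11, 25)) = 17.8885
d((-28, 29), (-10, 27)) = 18.1108
d((-28, 29), (-30, -28)) = 57.0351
d((-28, 29), (11, 25)) = 39.2046
d((-10, 27), (-30, -28)) = 58.5235
d((-10, 27), (11, 25)) = 21.095
d((-30, -28), (11, 25)) = 67.0075

Closest pair: (-19, -10) and (-28, -13) with distance 9.4868

The closest pair is (-19, -10) and (-28, -13) with Euclidean distance 9.4868. For 8 points, brute-force pairwise comparison is shown above. For large n, the divide-and-conquer algorithm (sort by x, recurse on halves, check the dividing strip) achieves O(n log n).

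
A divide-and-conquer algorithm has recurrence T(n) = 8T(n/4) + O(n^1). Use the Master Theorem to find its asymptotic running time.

Master Theorem for T(n) = 8T(n/4) + O(n^1):

a = 8, b = 4, c = 1
log_b(a) = log_4(8) = 1.5000

Case 1: c = 1 < log_4(8) = 1.5000
T(n) = O(n^(log_4 8))

For T(n) = 8T(n/4) + O(n^1): log_4(8) = 1.5000. This is Case 1 of the Master Theorem (c < log_b(a), work dominated by leaves), giving O(n^(log_4 8)).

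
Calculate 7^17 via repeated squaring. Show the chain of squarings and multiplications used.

Computing 7^17 by squaring (build up from 7^1; each line after the first costs one multiplication):

7^1 = 7
7^2 = (7^1)^2 = 7^2 = 49
7^4 = (7^2)^2 = 49^2 = 2401
7^8 = (7^4)^2 = 2401^2 = 5764801
7^16 = (7^8)^2 = 5764801^2 = 33232930569601
7^17 = 7 * 7^16 = 7 * 33232930569601 = 232630513987207

Result: 232630513987207
Multiplications needed: 5 (5 lines after 7^1)

7^17 = 232630513987207. Using exponentiation by squaring, this requires 5 multiplications. The key idea: if the exponent is even, square the half-power; if odd, multiply by the base once.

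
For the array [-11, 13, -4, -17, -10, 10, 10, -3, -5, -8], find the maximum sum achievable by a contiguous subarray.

Using Kadane's algorithm on [-11, 13, -4, -17, -10, 10, 10, -3, -5, -8]:

Scanning through the array:
Position 1 (value 13): max_ending_here = 13, max_so_far = 13
Position 2 (value -4): max_ending_here = 9, max_so_far = 13
Position 3 (value -17): max_ending_here = -8, max_so_far = 13
Position 4 (value -10): max_ending_here = -10, max_so_far = 13
Position 5 (value 10): max_ending_here = 10, max_so_far = 13
Position 6 (value 10): max_ending_here = 20, max_so_far = 20
Position 7 (value -3): max_ending_here = 17, max_so_far = 20
Position 8 (value -5): max_ending_here = 12, max_so_far = 20
Position 9 (value -8): max_ending_here = 4, max_so_far = 20

Maximum subarray: [10, 10]
Maximum sum: 20

The maximum subarray is [10, 10] with sum 20. This subarray runs from index 5 to index 6.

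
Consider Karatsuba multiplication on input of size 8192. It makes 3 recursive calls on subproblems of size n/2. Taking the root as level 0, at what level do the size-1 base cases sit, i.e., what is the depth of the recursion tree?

For divide and conquer with division factor 2:

Problem sizes at each level:
Level 0: 8192
Level 1: 4096
Level 2: 2048
Level 3: 1024
Level 4: 512
Level 5: 256
Level 6: 128
Level 7: 64
Level 8: 32
Level 9: 16
Level 10: 8
Level 11: 4
Level 12: 2
Level 13: 1

The root is level 0 and the size-1 base case is level 13 (the tree spans levels 0 through 13, i.e. 14 levels counting the root), so the depth is the number of divisions: log_2(8192) = 13

The recursion tree depth is log_2(8192) = 13. At each level, the problem size is divided by 2, so it takes 13 divisions to reduce to a base case of size 1. The algorithm makes 3 recursive calls at each level.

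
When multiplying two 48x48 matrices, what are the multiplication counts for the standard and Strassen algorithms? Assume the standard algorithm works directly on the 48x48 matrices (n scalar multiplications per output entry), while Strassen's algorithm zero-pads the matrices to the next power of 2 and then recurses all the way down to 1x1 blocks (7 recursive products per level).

Matrix multiplication for 48x48 matrices:

Strassen's algorithm requires power-of-2 dimensions. Pad 48x48 to 64x64 (next power of 2).

Standard algorithm: 48^3 = 110592 multiplications
Strassen's algorithm: 7^(log2(64)) = 7^6 = 117649 multiplications
Difference: 110592 - 117649 = -7057 (Strassen uses MORE here due to padding overhead — for small or just-over-power-of-2 n, padding can outweigh the per-level savings)

Standard: 110592 multiplications (48^3). Strassen: 117649 multiplications (7^6, after padding to 64x64). Strassen reduces 8 recursive multiplications to 7 at each level.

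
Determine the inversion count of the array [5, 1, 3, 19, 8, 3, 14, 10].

Finding inversions in [5, 1, 3, 19, 8, 3, 14, 10]:

(0, 1): arr[0]=5 > arr[1]=1
(0, 2): arr[0]=5 > arr[2]=3
(0, 5): arr[0]=5 > arr[5]=3
(3, 4): arr[3]=19 > arr[4]=8
(3, 5): arr[3]=19 > arr[5]=3
(3, 6): arr[3]=19 > arr[6]=14
(3, 7): arr[3]=19 > arr[7]=10
(4, 5): arr[4]=8 > arr[5]=3
(6, 7): arr[6]=14 > arr[7]=10

Total inversions: 9

The array has 9 inversion(s): (0,1), (0,2), (0,5), (3,4), (3,5), (3,6), (3,7), (4,5), (6,7). Each pair (i,j) satisfies i < j and arr[i] > arr[j].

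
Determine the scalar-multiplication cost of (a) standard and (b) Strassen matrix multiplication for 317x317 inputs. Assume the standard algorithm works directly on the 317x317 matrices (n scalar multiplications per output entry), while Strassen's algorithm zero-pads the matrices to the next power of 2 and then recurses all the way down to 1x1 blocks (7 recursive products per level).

Matrix multiplication for 317x317 matrices:

Strassen's algorithm requires power-of-2 dimensions. Pad 317x317 to 512x512 (next power of 2).

Standard algorithm: 317^3 = 31855013 multiplications
Strassen's algorithm: 7^(log2(512)) = 7^9 = 40353607 multiplications
Difference: 31855013 - 40353607 = -8498594 (Strassen uses MORE here due to padding overhead — for small or just-over-power-of-2 n, padding can outweigh the per-level savings)

Standard: 31855013 multiplications (317^3). Strassen: 40353607 multiplications (7^9, after padding to 512x512). Strassen reduces 8 recursive multiplications to 7 at each level.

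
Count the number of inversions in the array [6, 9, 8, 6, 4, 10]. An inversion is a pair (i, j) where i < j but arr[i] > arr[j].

Finding inversions in [6, 9, 8, 6, 4, 10]:

(0, 4): arr[0]=6 > arr[4]=4
(1, 2): arr[1]=9 > arr[2]=8
(1, 3): arr[1]=9 > arr[3]=6
(1, 4): arr[1]=9 > arr[4]=4
(2, 3): arr[2]=8 > arr[3]=6
(2, 4): arr[2]=8 > arr[4]=4
(3, 4): arr[3]=6 > arr[4]=4

Total inversions: 7

The array has 7 inversion(s): (0,4), (1,2), (1,3), (1,4), (2,3), (2,4), (3,4). Each pair (i,j) satisfies i < j and arr[i] > arr[j].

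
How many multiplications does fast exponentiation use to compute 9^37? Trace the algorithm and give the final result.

Computing 9^37 by squaring (build up from 9^1; each line after the first costs one multiplication):

9^1 = 9
9^2 = (9^1)^2 = 9^2 = 81
9^4 = (9^2)^2 = 81^2 = 6561
9^8 = (9^4)^2 = 6561^2 = 43046721
9^9 = 9 * 9^8 = 9 * 43046721 = 387420489
9^18 = (9^9)^2 = 387420489^2 = 150094635296999121
9^36 = (9^18)^2 = 150094635296999121^2 = 22528399544939174411840147874772641
9^37 = 9 * 9^36 = 9 * 22528399544939174411840147874772641 = 202755595904452569706561330872953769

Result: 202755595904452569706561330872953769
Multiplications needed: 7 (7 lines after 9^1)

9^37 = 202755595904452569706561330872953769. Using exponentiation by squaring, this requires 7 multiplications. The key idea: if the exponent is even, square the half-power; if odd, multiply by the base once.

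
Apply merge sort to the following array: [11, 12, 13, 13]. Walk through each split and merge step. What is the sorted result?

Merge sort trace:

Split: [11, 12, 13, 13] -> [11, 12] and [13, 13]
  Split: [11, 12] -> [11] and [12]
  Merge: [11] + [12] -> [11, 12]
  Split: [13, 13] -> [13] and [13]
  Merge: [13] + [13] -> [13, 13]
Merge: [11, 12] + [13, 13] -> [11, 12, 13, 13]

Final sorted array: [11, 12, 13, 13]

The merge sort proceeds by recursively splitting the array and merging sorted halves.
After all merges, the sorted array is [11, 12, 13, 13].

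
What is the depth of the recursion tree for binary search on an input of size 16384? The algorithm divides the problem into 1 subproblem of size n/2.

For divide and conquer with division factor 2:

Problem sizes at each level:
Level 0: 16384
Level 1: 8192
Level 2: 4096
Level 3: 2048
Level 4: 1024
Level 5: 512
Level 6: 256
Level 7: 128
Level 8: 64
Level 9: 32
Level 10: 16
Level 11: 8
Level 12: 4
Level 13: 2
Level 14: 1

The root is level 0 and the size-1 base case is level 14 (the tree spans levels 0 through 14, i.e. 15 levels counting the root), so the depth is the number of divisions: log_2(16384) = 14

The recursion tree depth is log_2(16384) = 14. At each level, the problem size is divided by 2, so it takes 14 divisions to reduce to a base case of size 1. The algorithm makes 1 recursive call at each level.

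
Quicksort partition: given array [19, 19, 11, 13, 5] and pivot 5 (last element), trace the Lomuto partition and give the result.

Lomuto partition with pivot = 5:

Initial array: [19, 19, 11, 13, 5]

arr[0]=19 > 5: no swap
arr[1]=19 > 5: no swap
arr[2]=11 > 5: no swap
arr[3]=13 > 5: no swap

Place pivot at position 0: [5, 19, 11, 13, 19]
Pivot position: 0

After partitioning with pivot 5, the array becomes [5, 19, 11, 13, 19]. The pivot is placed at index 0. All elements to the left of the pivot are <= 5, and all elements to the right are > 5.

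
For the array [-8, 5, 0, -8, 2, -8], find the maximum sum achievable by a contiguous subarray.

Using Kadane's algorithm on [-8, 5, 0, -8, 2, -8]:

Scanning through the array:
Position 1 (value 5): max_ending_here = 5, max_so_far = 5
Position 2 (value 0): max_ending_here = 5, max_so_far = 5
Position 3 (value -8): max_ending_here = -3, max_so_far = 5
Position 4 (value 2): max_ending_here = 2, max_so_far = 5
Position 5 (value -8): max_ending_here = -6, max_so_far = 5

Maximum subarray: [5]
Maximum sum: 5

The maximum subarray is [5] with sum 5. This subarray runs from index 1 to index 1.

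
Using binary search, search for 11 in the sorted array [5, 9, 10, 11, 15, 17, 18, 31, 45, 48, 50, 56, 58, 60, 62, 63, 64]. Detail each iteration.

Binary search for 11 in [5, 9, 10, 11, 15, 17, 18, 31, 45, 48, 50, 56, 58, 60, 62, 63, 64]:

lo=0, hi=16, mid=8, arr[mid]=45 -> 45 > 11, search left half
lo=0, hi=7, mid=3, arr[mid]=11 -> Found target at index 3!

Binary search finds 11 at index 3 after 2 comparisons. The search repeatedly halves the search space by comparing with the middle element.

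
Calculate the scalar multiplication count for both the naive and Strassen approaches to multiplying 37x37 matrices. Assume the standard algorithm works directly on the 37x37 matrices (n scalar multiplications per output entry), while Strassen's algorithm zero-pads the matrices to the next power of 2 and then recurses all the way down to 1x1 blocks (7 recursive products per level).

Matrix multiplication for 37x37 matrices:

Strassen's algorithm requires power-of-2 dimensions. Pad 37x37 to 64x64 (next power of 2).

Standard algorithm: 37^3 = 50653 multiplications
Strassen's algorithm: 7^(log2(64)) = 7^6 = 117649 multiplications
Difference: 50653 - 117649 = -66996 (Strassen uses MORE here due to padding overhead — for small or just-over-power-of-2 n, padding can outweigh the per-level savings)

Standard: 50653 multiplications (37^3). Strassen: 117649 multiplications (7^6, after padding to 64x64). Strassen reduces 8 recursive multiplications to 7 at each level.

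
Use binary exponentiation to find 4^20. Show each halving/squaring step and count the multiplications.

Computing 4^20 by squaring (build up from 4^1; each line after the first costs one multiplication):

4^1 = 4
4^2 = (4^1)^2 = 4^2 = 16
4^4 = (4^2)^2 = 16^2 = 256
4^5 = 4 * 4^4 = 4 * 256 = 1024
4^10 = (4^5)^2 = 1024^2 = 1048576
4^20 = (4^10)^2 = 1048576^2 = 1099511627776

Result: 1099511627776
Multiplications needed: 5 (5 lines after 4^1)

4^20 = 1099511627776. Using exponentiation by squaring, this requires 5 multiplications. The key idea: if the exponent is even, square the half-power; if odd, multiply by the base once.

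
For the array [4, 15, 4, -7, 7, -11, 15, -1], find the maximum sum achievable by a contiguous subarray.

Using Kadane's algorithm on [4, 15, 4, -7, 7, -11, 15, -1]:

Scanning through the array:
Position 1 (value 15): max_ending_here = 19, max_so_far = 19
Position 2 (value 4): max_ending_here = 23, max_so_far = 23
Position 3 (value -7): max_ending_here = 16, max_so_far = 23
Position 4 (value 7): max_ending_here = 23, max_so_far = 23
Position 5 (value -11): max_ending_here = 12, max_so_far = 23
Position 6 (value 15): max_ending_here = 27, max_so_far = 27
Position 7 (value -1): max_ending_here = 26, max_so_far = 27

Maximum subarray: [4, 15, 4, -7, 7, -11, 15]
Maximum sum: 27

The maximum subarray is [4, 15, 4, -7, 7, -11, 15] with sum 27. This subarray runs from index 0 to index 6.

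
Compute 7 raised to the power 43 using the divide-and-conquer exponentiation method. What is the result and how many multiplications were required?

Computing 7^43 by squaring (build up from 7^1; each line after the first costs one multiplication):

7^1 = 7
7^2 = (7^1)^2 = 7^2 = 49
7^4 = (7^2)^2 = 49^2 = 2401
7^5 = 7 * 7^4 = 7 * 2401 = 16807
7^10 = (7^5)^2 = 16807^2 = 282475249
7^20 = (7^10)^2 = 282475249^2 = 79792266297612001
7^21 = 7 * 7^20 = 7 * 79792266297612001 = 558545864083284007
7^42 = (7^21)^2 = 558545864083284007^2 = 311973482284542371301330321821976049
7^43 = 7 * 7^42 = 7 * 311973482284542371301330321821976049 = 2183814375991796599109312252753832343

Result: 2183814375991796599109312252753832343
Multiplications needed: 8 (8 lines after 7^1)

7^43 = 2183814375991796599109312252753832343. Using exponentiation by squaring, this requires 8 multiplications. The key idea: if the exponent is even, square the half-power; if odd, multiply by the base once.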